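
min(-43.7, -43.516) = -43.7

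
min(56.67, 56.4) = 56.4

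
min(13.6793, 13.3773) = 13.3773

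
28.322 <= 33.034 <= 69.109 True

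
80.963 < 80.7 False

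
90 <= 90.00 True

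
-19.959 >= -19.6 False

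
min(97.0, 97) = 97.0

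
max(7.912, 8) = 8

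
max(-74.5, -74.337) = -74.337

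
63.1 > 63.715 False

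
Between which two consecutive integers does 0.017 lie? 0 and 1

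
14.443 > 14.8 False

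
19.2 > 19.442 False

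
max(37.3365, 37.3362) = 37.3365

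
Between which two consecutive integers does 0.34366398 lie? 0 and 1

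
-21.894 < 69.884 True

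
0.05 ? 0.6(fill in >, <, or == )<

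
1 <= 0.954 False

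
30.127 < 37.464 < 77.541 True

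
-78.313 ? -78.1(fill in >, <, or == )<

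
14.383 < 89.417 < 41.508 False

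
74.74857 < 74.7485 False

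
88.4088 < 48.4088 False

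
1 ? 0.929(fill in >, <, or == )>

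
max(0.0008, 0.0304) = 0.0304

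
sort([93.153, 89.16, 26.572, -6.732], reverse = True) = [93.153, 89.16, 26.572, -6.732]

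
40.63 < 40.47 False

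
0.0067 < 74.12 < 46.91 False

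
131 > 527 False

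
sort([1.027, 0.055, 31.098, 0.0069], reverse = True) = [31.098, 1.027, 0.055, 0.0069]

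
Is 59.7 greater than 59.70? No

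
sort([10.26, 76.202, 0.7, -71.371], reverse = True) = [76.202, 10.26, 0.7, -71.371]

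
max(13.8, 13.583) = 13.8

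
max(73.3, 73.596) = 73.596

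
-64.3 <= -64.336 False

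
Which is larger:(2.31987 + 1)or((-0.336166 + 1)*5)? (2.31987 + 1)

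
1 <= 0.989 False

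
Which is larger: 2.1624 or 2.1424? 2.1624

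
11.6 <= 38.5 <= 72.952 True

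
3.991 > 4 False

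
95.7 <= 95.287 False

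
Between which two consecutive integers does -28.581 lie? -29 and -28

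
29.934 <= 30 True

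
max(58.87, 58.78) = 58.87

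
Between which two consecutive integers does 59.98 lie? 59 and 60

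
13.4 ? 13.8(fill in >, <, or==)<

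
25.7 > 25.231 True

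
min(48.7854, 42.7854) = 42.7854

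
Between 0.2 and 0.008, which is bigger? 0.2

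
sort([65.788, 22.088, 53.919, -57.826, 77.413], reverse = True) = [77.413, 65.788, 53.919, 22.088, -57.826]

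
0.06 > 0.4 False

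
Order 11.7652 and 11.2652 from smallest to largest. 11.2652, 11.7652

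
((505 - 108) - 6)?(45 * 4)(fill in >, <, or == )>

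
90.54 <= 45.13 False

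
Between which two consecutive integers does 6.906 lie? 6 and 7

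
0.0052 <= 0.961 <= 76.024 True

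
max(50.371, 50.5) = 50.5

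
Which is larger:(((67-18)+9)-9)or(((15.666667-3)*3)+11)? (((15.666667-3)*3)+11)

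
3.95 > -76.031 True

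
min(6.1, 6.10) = 6.1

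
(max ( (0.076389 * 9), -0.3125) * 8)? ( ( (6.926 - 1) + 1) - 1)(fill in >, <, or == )<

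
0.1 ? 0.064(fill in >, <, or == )>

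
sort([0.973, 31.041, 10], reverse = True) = [31.041, 10, 0.973]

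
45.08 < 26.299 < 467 False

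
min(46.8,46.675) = 46.675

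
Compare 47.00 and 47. They are equal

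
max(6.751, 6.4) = 6.751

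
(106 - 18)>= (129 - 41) True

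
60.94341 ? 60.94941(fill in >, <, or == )<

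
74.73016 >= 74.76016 False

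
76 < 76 False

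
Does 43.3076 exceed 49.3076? No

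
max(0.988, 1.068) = 1.068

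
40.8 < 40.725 False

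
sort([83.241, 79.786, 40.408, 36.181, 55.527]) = [36.181, 40.408, 55.527, 79.786, 83.241]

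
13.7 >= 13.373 True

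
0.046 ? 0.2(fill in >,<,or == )<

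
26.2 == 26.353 False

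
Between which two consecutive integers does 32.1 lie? 32 and 33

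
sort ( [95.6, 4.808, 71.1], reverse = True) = [95.6, 71.1, 4.808]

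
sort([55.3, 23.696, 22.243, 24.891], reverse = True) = [55.3, 24.891, 23.696, 22.243]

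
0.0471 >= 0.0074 True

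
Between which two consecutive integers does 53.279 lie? 53 and 54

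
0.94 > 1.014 False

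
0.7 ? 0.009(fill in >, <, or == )>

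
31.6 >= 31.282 True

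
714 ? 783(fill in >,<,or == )<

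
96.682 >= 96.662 True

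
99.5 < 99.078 False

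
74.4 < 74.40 False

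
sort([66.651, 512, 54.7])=[54.7, 66.651, 512]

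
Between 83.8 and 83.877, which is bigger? 83.877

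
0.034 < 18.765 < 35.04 True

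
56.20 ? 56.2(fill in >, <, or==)==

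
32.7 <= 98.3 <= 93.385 False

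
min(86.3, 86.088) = 86.088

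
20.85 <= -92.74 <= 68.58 False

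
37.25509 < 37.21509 False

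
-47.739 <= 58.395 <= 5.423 False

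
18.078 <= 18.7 True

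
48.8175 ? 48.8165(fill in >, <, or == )>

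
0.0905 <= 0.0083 False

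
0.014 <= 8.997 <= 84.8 True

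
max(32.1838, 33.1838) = 33.1838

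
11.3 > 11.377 False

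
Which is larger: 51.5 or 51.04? 51.5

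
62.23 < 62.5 True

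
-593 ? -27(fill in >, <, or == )<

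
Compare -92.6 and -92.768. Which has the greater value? -92.6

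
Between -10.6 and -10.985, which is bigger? -10.6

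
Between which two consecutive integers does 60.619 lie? 60 and 61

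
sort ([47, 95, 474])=[47, 95, 474]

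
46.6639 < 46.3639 False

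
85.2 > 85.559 False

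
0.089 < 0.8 True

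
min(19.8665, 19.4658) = 19.4658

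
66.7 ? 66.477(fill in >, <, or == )>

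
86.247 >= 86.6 False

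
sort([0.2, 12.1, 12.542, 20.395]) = [0.2, 12.1, 12.542, 20.395]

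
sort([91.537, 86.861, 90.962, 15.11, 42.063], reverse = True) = [91.537, 90.962, 86.861, 42.063, 15.11]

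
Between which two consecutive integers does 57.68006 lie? 57 and 58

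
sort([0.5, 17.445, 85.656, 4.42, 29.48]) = [0.5, 4.42, 17.445, 29.48, 85.656]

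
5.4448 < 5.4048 False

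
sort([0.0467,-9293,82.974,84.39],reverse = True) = [84.39,82.974,0.0467,-9293]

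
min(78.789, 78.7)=78.7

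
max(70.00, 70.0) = 70.0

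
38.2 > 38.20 False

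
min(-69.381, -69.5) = -69.5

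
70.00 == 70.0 True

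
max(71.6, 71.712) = 71.712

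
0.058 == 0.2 False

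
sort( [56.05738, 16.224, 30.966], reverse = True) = [56.05738, 30.966, 16.224]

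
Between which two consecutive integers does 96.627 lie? 96 and 97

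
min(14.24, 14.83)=14.24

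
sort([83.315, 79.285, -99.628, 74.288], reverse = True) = [83.315, 79.285, 74.288, -99.628]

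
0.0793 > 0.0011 True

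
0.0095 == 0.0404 False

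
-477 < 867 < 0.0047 False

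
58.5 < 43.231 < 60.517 False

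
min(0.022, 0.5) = 0.022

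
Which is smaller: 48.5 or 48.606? 48.5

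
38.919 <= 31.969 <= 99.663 False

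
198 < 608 True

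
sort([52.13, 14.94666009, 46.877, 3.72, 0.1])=[0.1, 3.72, 14.94666009, 46.877, 52.13]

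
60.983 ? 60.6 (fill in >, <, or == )>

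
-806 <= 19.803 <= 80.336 True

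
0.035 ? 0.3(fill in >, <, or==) <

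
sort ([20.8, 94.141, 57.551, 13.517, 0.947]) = [0.947, 13.517, 20.8, 57.551, 94.141]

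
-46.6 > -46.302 False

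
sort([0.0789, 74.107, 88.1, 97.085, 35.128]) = [0.0789, 35.128, 74.107, 88.1, 97.085]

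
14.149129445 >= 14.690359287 False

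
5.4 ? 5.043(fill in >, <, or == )>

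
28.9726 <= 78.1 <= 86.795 True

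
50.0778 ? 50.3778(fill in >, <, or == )<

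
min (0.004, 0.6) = 0.004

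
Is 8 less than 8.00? No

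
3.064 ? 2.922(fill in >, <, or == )>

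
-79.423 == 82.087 False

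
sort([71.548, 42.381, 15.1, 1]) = [1, 15.1, 42.381, 71.548]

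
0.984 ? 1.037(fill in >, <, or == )<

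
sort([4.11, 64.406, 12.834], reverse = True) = [64.406, 12.834, 4.11]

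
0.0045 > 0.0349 False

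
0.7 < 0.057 False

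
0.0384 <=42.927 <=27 False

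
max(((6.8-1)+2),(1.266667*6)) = 7.8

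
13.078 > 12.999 True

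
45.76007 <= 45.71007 False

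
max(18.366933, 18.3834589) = 18.3834589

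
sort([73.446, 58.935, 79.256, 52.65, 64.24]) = [52.65, 58.935, 64.24, 73.446, 79.256]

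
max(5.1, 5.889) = 5.889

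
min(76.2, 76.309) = 76.2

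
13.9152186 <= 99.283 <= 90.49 False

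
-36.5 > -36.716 True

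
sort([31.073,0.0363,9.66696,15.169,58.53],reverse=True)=[58.53,31.073,15.169,9.66696,0.0363]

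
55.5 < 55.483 False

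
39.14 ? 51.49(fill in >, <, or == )<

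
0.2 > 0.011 True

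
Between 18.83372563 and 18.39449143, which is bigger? 18.83372563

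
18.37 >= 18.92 False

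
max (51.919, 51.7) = 51.919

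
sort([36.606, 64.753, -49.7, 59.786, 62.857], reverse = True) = [64.753, 62.857, 59.786, 36.606, -49.7]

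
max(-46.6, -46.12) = -46.12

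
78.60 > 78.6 False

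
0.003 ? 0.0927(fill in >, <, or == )<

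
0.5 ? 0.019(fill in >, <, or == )>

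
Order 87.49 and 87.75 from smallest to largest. 87.49, 87.75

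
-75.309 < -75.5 False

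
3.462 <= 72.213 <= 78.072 True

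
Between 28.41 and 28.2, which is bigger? 28.41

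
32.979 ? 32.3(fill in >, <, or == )>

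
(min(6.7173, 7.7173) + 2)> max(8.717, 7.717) True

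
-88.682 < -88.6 True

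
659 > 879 False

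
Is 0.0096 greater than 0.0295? No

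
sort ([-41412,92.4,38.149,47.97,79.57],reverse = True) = [92.4,79.57,47.97,38.149,-41412]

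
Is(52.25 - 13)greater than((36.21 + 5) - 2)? Yes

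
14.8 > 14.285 True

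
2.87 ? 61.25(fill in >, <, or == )<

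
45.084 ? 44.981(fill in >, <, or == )>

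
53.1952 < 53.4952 True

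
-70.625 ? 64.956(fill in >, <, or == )<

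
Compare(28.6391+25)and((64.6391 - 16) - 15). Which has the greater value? (28.6391+25)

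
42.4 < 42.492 True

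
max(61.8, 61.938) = 61.938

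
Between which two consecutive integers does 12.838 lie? 12 and 13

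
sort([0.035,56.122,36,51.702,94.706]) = [0.035,36,51.702,56.122,94.706]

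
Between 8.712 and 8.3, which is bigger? 8.712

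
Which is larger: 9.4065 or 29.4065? 29.4065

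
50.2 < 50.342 True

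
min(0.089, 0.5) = 0.089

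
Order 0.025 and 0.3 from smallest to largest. 0.025, 0.3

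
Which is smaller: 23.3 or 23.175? 23.175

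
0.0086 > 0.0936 False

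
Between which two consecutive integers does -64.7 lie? -65 and -64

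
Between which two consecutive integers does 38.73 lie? 38 and 39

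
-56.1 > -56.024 False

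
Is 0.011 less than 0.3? Yes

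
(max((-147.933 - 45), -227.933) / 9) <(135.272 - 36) True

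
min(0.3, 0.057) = 0.057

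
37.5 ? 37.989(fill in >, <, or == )<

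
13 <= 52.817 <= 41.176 False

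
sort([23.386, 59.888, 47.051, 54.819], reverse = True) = [59.888, 54.819, 47.051, 23.386]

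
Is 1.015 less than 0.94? No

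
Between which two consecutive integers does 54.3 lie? 54 and 55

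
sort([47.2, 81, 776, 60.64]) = [47.2, 60.64, 81, 776]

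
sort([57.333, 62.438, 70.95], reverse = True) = [70.95, 62.438, 57.333]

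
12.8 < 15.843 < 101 True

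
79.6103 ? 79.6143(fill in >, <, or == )<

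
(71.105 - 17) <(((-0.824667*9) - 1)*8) False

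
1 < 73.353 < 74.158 True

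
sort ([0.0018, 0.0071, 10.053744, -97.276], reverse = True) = [10.053744, 0.0071, 0.0018, -97.276]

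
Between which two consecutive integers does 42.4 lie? 42 and 43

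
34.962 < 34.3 False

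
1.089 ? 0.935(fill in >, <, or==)>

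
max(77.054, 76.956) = 77.054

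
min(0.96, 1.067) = 0.96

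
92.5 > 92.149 True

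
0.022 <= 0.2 True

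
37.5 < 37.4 False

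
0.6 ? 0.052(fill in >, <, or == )>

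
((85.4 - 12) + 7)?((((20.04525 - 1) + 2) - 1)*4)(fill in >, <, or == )>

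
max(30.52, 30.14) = 30.52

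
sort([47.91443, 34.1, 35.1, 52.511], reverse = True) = [52.511, 47.91443, 35.1, 34.1]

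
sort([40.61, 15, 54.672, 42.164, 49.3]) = [15, 40.61, 42.164, 49.3, 54.672]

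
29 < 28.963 False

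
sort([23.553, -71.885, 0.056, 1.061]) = [-71.885, 0.056, 1.061, 23.553]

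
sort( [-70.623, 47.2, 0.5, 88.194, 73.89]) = [-70.623, 0.5, 47.2, 73.89, 88.194]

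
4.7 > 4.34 True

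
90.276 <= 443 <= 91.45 False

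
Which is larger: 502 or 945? 945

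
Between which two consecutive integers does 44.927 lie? 44 and 45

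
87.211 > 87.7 False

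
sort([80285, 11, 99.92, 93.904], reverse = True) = [80285, 99.92, 93.904, 11]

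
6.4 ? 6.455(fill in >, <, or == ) <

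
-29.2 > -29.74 True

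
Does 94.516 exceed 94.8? No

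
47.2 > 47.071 True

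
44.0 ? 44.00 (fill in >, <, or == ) ==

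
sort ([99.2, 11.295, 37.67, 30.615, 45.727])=[11.295, 30.615, 37.67, 45.727, 99.2]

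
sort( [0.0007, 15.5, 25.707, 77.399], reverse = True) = [77.399, 25.707, 15.5, 0.0007]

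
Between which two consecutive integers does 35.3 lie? 35 and 36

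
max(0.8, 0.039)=0.8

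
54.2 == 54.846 False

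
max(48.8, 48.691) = 48.8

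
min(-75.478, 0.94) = -75.478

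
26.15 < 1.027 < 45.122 False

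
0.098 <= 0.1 True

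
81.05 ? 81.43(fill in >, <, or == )<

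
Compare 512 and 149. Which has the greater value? 512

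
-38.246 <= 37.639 True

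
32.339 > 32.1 True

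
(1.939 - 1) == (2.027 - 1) False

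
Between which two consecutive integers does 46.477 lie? 46 and 47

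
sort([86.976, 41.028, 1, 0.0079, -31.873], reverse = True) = [86.976, 41.028, 1, 0.0079, -31.873]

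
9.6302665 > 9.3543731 True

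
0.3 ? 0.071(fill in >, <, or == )>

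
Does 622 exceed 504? Yes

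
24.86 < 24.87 True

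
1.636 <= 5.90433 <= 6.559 True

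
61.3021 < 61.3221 True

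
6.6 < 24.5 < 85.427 True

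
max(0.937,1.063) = 1.063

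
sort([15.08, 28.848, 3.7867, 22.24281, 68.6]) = [3.7867, 15.08, 22.24281, 28.848, 68.6]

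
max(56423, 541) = 56423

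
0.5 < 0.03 False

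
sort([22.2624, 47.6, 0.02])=[0.02, 22.2624, 47.6]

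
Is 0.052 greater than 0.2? No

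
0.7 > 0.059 True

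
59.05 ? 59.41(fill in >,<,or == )<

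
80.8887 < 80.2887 False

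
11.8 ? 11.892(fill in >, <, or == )<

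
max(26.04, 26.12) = 26.12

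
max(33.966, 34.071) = 34.071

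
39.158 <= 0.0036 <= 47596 False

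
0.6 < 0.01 False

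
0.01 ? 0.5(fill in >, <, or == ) <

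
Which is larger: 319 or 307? 319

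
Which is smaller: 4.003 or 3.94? 3.94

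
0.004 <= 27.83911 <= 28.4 True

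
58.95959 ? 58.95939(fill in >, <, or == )>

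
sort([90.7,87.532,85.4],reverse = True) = [90.7,87.532,85.4]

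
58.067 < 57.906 False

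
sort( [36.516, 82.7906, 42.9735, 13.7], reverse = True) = [82.7906, 42.9735, 36.516, 13.7]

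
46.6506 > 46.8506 False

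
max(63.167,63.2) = 63.2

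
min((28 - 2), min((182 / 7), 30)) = 26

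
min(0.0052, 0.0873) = 0.0052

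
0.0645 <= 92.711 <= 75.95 False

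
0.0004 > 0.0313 False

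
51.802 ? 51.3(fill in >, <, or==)>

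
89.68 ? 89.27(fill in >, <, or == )>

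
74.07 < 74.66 True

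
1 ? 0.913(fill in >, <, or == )>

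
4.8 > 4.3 True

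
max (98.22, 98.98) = 98.98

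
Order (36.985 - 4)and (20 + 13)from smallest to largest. (36.985 - 4), (20 + 13)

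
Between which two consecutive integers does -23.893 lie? -24 and -23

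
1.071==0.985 False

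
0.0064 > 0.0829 False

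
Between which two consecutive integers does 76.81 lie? 76 and 77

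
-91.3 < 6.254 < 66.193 True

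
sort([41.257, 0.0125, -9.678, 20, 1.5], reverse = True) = [41.257, 20, 1.5, 0.0125, -9.678]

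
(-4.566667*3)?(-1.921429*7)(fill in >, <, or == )<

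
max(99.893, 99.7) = 99.893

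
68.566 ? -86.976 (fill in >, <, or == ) >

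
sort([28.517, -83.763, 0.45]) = [-83.763, 0.45, 28.517]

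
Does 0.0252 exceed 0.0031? Yes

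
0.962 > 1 False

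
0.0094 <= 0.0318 True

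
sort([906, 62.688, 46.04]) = [46.04, 62.688, 906]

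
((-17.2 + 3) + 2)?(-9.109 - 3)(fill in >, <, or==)<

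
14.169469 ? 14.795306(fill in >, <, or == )<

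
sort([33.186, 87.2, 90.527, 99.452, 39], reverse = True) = [99.452, 90.527, 87.2, 39, 33.186]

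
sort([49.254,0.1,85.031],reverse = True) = [85.031,49.254,0.1]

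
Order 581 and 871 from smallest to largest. 581, 871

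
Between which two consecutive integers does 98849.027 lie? 98849 and 98850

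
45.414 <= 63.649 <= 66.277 True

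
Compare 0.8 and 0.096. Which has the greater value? 0.8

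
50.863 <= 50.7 False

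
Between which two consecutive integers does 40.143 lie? 40 and 41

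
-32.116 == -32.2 False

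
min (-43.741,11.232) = -43.741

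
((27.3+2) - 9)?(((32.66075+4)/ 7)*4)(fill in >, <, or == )<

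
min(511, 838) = 511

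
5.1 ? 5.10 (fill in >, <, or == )==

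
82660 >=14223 True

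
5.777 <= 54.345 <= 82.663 True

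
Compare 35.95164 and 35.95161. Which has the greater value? 35.95164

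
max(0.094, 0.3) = 0.3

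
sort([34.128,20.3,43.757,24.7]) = [20.3,24.7,34.128,43.757]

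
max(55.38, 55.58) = 55.58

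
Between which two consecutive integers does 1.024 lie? 1 and 2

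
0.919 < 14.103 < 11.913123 False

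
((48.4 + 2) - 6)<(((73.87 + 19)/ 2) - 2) True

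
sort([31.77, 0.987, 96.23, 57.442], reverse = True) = [96.23, 57.442, 31.77, 0.987]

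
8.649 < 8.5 False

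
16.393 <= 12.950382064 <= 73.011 False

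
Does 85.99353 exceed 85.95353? Yes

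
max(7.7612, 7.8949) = 7.8949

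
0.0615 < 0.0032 False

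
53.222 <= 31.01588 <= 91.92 False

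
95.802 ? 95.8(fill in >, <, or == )>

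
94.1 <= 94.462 True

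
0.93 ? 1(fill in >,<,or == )<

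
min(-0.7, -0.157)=-0.7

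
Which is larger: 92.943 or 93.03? 93.03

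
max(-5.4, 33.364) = 33.364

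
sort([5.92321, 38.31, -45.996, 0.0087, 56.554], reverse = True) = [56.554, 38.31, 5.92321, 0.0087, -45.996]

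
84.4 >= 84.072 True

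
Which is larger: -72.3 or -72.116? -72.116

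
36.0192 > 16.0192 True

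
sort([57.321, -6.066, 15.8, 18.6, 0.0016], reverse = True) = [57.321, 18.6, 15.8, 0.0016, -6.066]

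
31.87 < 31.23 False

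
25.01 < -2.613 False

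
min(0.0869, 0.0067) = 0.0067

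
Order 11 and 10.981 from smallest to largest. 10.981, 11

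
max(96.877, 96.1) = 96.877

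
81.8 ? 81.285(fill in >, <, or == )>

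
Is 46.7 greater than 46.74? No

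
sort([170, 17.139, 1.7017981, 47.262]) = [1.7017981, 17.139, 47.262, 170]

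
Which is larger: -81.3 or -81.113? -81.113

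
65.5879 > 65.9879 False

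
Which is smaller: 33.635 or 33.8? 33.635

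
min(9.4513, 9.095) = 9.095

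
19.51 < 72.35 True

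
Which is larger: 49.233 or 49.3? 49.3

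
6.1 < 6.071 False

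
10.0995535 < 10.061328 False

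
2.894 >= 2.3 True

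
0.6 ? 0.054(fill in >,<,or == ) >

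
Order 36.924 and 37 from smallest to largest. 36.924, 37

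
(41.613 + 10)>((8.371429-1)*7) True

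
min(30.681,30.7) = 30.681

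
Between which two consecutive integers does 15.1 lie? 15 and 16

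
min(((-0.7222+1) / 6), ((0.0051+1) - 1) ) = 0.0051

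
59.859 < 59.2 False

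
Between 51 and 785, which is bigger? 785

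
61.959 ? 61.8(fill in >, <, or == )>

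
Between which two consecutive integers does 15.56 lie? 15 and 16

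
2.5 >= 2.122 True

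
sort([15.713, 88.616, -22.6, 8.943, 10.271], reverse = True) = [88.616, 15.713, 10.271, 8.943, -22.6]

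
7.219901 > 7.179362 True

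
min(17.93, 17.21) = 17.21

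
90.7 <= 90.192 False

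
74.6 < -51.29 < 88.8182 False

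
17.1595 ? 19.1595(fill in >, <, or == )<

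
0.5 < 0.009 False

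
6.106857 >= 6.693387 False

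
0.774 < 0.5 False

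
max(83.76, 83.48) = 83.76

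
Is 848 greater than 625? Yes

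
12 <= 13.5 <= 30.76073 True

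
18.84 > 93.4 False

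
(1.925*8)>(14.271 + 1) True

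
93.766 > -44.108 True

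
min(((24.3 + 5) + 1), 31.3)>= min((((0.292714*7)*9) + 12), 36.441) False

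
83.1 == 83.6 False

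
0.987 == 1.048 False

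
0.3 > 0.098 True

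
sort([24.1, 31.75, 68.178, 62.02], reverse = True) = [68.178, 62.02, 31.75, 24.1]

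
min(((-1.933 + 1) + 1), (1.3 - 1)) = 0.067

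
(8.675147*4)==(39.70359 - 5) False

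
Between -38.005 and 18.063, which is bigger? 18.063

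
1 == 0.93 False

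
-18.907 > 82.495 False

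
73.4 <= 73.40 True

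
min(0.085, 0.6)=0.085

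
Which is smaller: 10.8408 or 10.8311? 10.8311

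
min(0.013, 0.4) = 0.013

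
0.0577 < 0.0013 False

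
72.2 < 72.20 False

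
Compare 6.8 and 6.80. They are equal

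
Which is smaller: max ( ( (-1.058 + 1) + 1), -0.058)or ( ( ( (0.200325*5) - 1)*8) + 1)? max ( ( (-1.058 + 1) + 1), -0.058)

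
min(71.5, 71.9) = 71.5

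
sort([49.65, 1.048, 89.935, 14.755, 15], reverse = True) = [89.935, 49.65, 15, 14.755, 1.048]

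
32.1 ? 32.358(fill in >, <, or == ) <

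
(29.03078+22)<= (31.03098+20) True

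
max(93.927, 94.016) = 94.016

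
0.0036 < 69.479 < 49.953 False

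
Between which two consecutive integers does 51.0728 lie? 51 and 52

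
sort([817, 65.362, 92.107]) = [65.362, 92.107, 817]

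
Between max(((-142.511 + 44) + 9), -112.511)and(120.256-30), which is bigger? (120.256-30)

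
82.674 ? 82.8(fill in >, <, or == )<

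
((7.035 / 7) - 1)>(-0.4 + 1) False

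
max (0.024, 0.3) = 0.3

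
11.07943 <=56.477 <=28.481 False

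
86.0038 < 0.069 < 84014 False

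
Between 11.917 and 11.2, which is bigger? 11.917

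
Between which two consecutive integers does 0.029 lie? 0 and 1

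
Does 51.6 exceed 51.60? No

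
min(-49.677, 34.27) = -49.677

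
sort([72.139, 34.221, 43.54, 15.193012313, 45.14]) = [15.193012313, 34.221, 43.54, 45.14, 72.139]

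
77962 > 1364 True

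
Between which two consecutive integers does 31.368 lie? 31 and 32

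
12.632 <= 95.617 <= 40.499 False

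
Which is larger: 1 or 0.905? 1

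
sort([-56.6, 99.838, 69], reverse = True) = [99.838, 69, -56.6]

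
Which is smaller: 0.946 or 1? 0.946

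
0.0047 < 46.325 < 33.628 False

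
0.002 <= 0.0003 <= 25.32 False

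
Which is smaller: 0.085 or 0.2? 0.085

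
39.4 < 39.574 True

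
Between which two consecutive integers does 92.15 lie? 92 and 93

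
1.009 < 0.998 False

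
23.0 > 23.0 False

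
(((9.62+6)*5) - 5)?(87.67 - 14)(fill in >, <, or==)<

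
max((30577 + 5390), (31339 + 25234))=56573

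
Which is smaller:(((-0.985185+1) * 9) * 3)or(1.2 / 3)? (1.2 / 3)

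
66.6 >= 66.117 True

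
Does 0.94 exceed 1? No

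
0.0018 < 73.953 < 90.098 True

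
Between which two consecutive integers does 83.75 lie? 83 and 84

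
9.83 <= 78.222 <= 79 True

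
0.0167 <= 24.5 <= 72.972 True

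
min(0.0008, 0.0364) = 0.0008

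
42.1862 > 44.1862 False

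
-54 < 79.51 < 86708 True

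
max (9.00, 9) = 9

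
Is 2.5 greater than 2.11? Yes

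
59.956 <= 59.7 False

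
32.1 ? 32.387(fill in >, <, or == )<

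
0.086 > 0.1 False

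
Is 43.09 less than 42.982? No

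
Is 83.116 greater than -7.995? Yes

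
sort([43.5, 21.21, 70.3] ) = [21.21, 43.5, 70.3]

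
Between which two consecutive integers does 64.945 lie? 64 and 65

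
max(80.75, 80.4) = 80.75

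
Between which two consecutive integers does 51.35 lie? 51 and 52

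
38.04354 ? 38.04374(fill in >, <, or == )<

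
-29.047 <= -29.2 False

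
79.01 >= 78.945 True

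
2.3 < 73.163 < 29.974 False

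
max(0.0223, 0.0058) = 0.0223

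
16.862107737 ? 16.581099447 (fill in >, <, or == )>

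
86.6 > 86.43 True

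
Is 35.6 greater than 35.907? No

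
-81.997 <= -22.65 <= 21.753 True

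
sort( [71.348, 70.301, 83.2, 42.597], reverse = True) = [83.2, 71.348, 70.301, 42.597]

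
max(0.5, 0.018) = 0.5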